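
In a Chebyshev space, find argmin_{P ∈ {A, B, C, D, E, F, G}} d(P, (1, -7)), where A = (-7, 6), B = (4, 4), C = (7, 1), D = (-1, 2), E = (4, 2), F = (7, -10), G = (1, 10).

Distances: d(A) = 13, d(B) = 11, d(C) = 8, d(D) = 9, d(E) = 9, d(F) = 6, d(G) = 17. Nearest: F = (7, -10) with distance 6.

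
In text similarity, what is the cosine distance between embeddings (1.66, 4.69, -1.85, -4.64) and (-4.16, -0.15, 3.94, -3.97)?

With u = (1.66, 4.69, -1.85, -4.64), v = (-4.16, -0.15, 3.94, -3.97):
u·v = 1.66·(-4.16) + 4.69·(-0.15) + (-1.85)·3.94 + (-4.64)·(-3.97) = (-6.9056) + (-0.7035) + (-7.289) + 18.4208 = 3.5227.
|u| = √(1.66² + 4.69² + (-1.85)² + (-4.64)²) = √(2.7556 + 21.9961 + 3.4225 + 21.5296) = √49.7038, |v| = √((-4.16)² + (-0.15)² + 3.94² + (-3.97)²) = √(17.3056 + 0.0225 + 15.5236 + 15.7609) = √48.6126.
cos θ = (u·v)/(|u||v|) = 3.5227/(√49.7038·√48.6126) ≈ 0.0717
Cosine distance = 1 - cos θ ≈ 1 - 0.0717 = 0.9283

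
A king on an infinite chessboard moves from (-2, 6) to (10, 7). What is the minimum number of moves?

max(|x_i - y_i|) = max(|-2 - 10|, |6 - 7|) = max(12, 1) = 12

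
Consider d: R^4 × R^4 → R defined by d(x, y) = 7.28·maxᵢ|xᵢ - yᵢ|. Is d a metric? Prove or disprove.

Yes. The L∞ (Chebyshev) norm induces a metric on R^4, and multiplying a metric by a positive constant 7.28 > 0 preserves all four axioms: non-negativity (7.28·||x-y|| ≥ 0), identity (7.28·||x-y|| = 0 ⟺ ||x-y|| = 0 ⟺ x = y), symmetry (||x-y|| = ||y-x||), and the triangle inequality (7.28·||x-z|| ≤ 7.28·||x-y|| + 7.28·||y-z||). So d is a metric.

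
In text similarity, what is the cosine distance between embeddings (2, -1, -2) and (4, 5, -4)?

With u = (2, -1, -2), v = (4, 5, -4):
u·v = 2·4 + (-1)·5 + (-2)·(-4) = 8 + (-5) + 8 = 11.
|u| = √(2² + (-1)² + (-2)²) = √9, |v| = √(4² + 5² + (-4)²) = √57, so |u||v| = √(9·57) = √513.
cos θ = (u·v)/(|u||v|) = 11/√513 ≈ 0.4857
Cosine distance = 1 - cos θ ≈ 1 - 0.4857 = 0.5143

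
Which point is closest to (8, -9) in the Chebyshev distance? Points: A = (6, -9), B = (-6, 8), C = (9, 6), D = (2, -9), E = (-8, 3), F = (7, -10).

Distances: d(A) = 2, d(B) = 17, d(C) = 15, d(D) = 6, d(E) = 16, d(F) = 1. Nearest: F = (7, -10) with distance 1.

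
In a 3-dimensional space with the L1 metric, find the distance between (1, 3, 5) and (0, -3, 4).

Σ|x_i - y_i| = |1 - 0| + |3 - (-3)| + |5 - 4| = 1 + 6 + 1 = 8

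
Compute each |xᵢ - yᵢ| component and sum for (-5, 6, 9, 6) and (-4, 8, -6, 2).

Σ|x_i - y_i| = |-5 - (-4)| + |6 - 8| + |9 - (-6)| + |6 - 2| = 1 + 2 + 15 + 4 = 22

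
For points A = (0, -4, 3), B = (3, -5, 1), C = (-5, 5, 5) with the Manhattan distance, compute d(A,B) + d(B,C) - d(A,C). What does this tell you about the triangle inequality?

d(A,B) = 3 + 1 + 2 = 6, d(B,C) = 8 + 10 + 4 = 22, d(A,C) = 5 + 9 + 2 = 16.
d(A,B) + d(B,C) - d(A,C) = 6 + 22 - 16 = 28 - 16 = 12. This is ≥ 0, so the triangle inequality holds for these points.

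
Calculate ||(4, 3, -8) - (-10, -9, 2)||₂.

√(Σ(x_i - y_i)²) = √((4 - (-10))² + (3 - (-9))² + (-8 - 2)²)
= √(14² + 12² + (-10)²) = √(196 + 144 + 100) = √440 ≈ 20.9762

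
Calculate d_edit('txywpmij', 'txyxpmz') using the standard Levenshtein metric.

Let D[i][j] be the edit distance between the first i characters of 'txywpmij' and the first j characters of 'txyxpmz', with D[i][0] = i, D[0][j] = j, and D[i][j] = D[i-1][j-1] if the characters match, else 1 + min(D[i-1][j], D[i][j-1], D[i-1][j-1]). Filling the table (rows: prefixes of 'txywpmij', columns: prefixes of 'txyxpmz'):
     ε  t  x  y  x  p  m  z
  ε  0  1  2  3  4  5  6  7
  t  1  0  1  2  3  4  5  6
  x  2  1  0  1  2  3  4  5
  y  3  2  1  0  1  2  3  4
  w  4  3  2  1  1  2  3  4
  p  5  4  3  2  2  1  2  3
  m  6  5  4  3  3  2  1  2
  i  7  6  5  4  4  3  2  2
  j  8  7  6  5  5  4  3  3
The bottom-right entry gives D[8][7] = 3, so no sequence of fewer than 3 edits works. Backtracking through the table gives one optimal edit sequence (3 edits):
  txywpmij → txyxpmij (sub w→x @4)
  txyxpmij → txyxpmj (del i @7)
  txyxpmj → txyxpmz (sub j→z @7)
Edit distance = 3.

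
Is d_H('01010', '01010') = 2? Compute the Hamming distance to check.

Differing positions: none. Hamming distance = 0, so the claim that d_H = 2 is false.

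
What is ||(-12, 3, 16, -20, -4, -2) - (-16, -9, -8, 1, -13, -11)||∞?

max(|x_i - y_i|) = max(|-12 - (-16)|, |3 - (-9)|, |16 - (-8)|, |-20 - 1|, |-4 - (-13)|, |-2 - (-11)|) = max(4, 12, 24, 21, 9, 9) = 24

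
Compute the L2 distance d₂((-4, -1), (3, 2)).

√(Σ(x_i - y_i)²) = √((-4 - 3)² + (-1 - 2)²)
= √((-7)² + (-3)²) = √(49 + 9) = √58 ≈ 7.6158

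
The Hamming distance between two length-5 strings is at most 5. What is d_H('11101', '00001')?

Differing positions: 1, 2, 3. Hamming distance = 3. The maximum possible Hamming distance for length-5 strings is 5, so d_H/5 = 3/5 = 0.6.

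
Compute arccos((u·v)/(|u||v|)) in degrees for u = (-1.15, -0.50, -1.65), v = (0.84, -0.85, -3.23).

With u = (-1.15, -0.50, -1.65), v = (0.84, -0.85, -3.23):
u·v = (-1.15)·0.84 + (-0.5)·(-0.85) + (-1.65)·(-3.23) = (-0.966) + 0.425 + 5.3295 = 4.7885.
|u| = √((-1.15)² + (-0.5)² + (-1.65)²) = √(1.3225 + 0.25 + 2.7225) = √4.295, |v| = √(0.84² + (-0.85)² + (-3.23)²) = √(0.7056 + 0.7225 + 10.4329) = √11.861.
cos θ = (u·v)/(|u||v|) = 4.7885/(√4.295·√11.861) ≈ 0.670899
θ = arccos(0.670899) ≈ 47.86°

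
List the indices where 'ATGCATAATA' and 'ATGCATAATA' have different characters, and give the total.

Differing positions: none. Hamming distance = 0.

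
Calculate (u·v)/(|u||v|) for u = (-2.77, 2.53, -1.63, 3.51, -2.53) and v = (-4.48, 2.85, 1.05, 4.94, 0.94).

With u = (-2.77, 2.53, -1.63, 3.51, -2.53), v = (-4.48, 2.85, 1.05, 4.94, 0.94):
u·v = (-2.77)·(-4.48) + 2.53·2.85 + (-1.63)·1.05 + 3.51·4.94 + (-2.53)·0.94 = 12.4096 + 7.2105 + (-1.7115) + 17.3394 + (-2.3782) = 32.8698.
|u| = √((-2.77)² + 2.53² + (-1.63)² + 3.51² + (-2.53)²) = √(7.6729 + 6.4009 + 2.6569 + 12.3201 + 6.4009) = √35.4517, |v| = √((-4.48)² + 2.85² + 1.05² + 4.94² + 0.94²) = √(20.0704 + 8.1225 + 1.1025 + 24.4036 + 0.8836) = √54.5826.
cos θ = (u·v)/(|u||v|) = 32.8698/(√35.4517·√54.5826) ≈ 0.7472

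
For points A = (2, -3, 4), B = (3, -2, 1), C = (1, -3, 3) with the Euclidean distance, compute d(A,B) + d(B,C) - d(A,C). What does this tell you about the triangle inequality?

d(A,B) = √(1² + 1² + 3²) = √11 ≈ 3.3166, d(B,C) = √(2² + 1² + 2²) = √9 = 3, d(A,C) = √(1² + 0² + 1²) = √2 ≈ 1.4142.
d(A,B) + d(B,C) - d(A,C) = 3.3166 + 3 - 1.4142 = 6.3166 - 1.4142 = 4.9024 (to 4 decimal places). This is ≥ 0, so the triangle inequality holds for these points.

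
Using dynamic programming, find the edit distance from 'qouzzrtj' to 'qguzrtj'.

Let D[i][j] be the edit distance between the first i characters of 'qouzzrtj' and the first j characters of 'qguzrtj', with D[i][0] = i, D[0][j] = j, and D[i][j] = D[i-1][j-1] if the characters match, else 1 + min(D[i-1][j], D[i][j-1], D[i-1][j-1]). Filling the table (rows: prefixes of 'qouzzrtj', columns: prefixes of 'qguzrtj'):
     ε  q  g  u  z  r  t  j
  ε  0  1  2  3  4  5  6  7
  q  1  0  1  2  3  4  5  6
  o  2  1  1  2  3  4  5  6
  u  3  2  2  1  2  3  4  5
  z  4  3  3  2  1  2  3  4
  z  5  4  4  3  2  2  3  4
  r  6  5  5  4  3  2  3  4
  t  7  6  6  5  4  3  2  3
  j  8  7  7  6  5  4  3  2
The bottom-right entry gives D[8][7] = 2, so no sequence of fewer than 2 edits works. Backtracking through the table gives one optimal edit sequence (2 edits):
  qouzzrtj → qguzzrtj (sub o→g @2)
  qguzzrtj → qguzrtj (del z @4)
Edit distance = 2.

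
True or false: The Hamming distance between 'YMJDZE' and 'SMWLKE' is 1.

Differing positions: 1, 3, 4, 5. Hamming distance = 4, so the claim that d_H = 1 is false.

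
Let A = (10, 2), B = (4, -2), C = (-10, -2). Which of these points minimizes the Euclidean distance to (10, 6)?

Distances: d(A) = 4, d(B) = 10, d(C) ≈ 21.5407. Nearest: A = (10, 2) with distance 4.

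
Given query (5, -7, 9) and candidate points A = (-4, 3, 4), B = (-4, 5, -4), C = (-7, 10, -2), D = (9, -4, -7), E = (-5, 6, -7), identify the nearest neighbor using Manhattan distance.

Distances: d(A) = 24, d(B) = 34, d(C) = 40, d(D) = 23, d(E) = 39. Nearest: D = (9, -4, -7) with distance 23.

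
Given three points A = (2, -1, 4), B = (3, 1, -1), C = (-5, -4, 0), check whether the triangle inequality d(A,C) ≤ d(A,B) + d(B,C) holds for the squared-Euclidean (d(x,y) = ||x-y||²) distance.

d(A,B) = 1² + 2² + 5² = 30, d(B,C) = 8² + 5² + 1² = 90, d(A,C) = 7² + 3² + 4² = 74.
d(A,C) = 74 ≤ 30 + 90 = 120. Triangle inequality is satisfied.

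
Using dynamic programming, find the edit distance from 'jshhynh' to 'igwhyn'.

Let D[i][j] be the edit distance between the first i characters of 'jshhynh' and the first j characters of 'igwhyn', with D[i][0] = i, D[0][j] = j, and D[i][j] = D[i-1][j-1] if the characters match, else 1 + min(D[i-1][j], D[i][j-1], D[i-1][j-1]). Filling the table (rows: prefixes of 'jshhynh', columns: prefixes of 'igwhyn'):
     ε  i  g  w  h  y  n
  ε  0  1  2  3  4  5  6
  j  1  1  2  3  4  5  6
  s  2  2  2  3  4  5  6
  h  3  3  3  3  3  4  5
  h  4  4  4  4  3  4  5
  y  5  5  5  5  4  3  4
  n  6  6  6  6  5  4  3
  h  7  7  7  7  6  5  4
The bottom-right entry gives D[7][6] = 4, so no sequence of fewer than 4 edits works. Backtracking through the table gives one optimal edit sequence (4 edits):
  jshhynh → ishhynh (sub j→i @1)
  ishhynh → ighhynh (sub s→g @2)
  ighhynh → igwhynh (sub h→w @3)
  igwhynh → igwhyn (del h @7)
Edit distance = 4.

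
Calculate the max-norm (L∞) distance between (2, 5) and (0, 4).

max(|x_i - y_i|) = max(|2 - 0|, |5 - 4|) = max(2, 1) = 2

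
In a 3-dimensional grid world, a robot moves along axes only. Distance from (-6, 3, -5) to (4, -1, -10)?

Σ|x_i - y_i| = |-6 - 4| + |3 - (-1)| + |-5 - (-10)| = 10 + 4 + 5 = 19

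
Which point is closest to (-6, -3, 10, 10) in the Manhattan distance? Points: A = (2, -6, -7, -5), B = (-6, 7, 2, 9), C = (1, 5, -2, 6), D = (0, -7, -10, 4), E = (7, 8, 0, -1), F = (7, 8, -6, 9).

Distances: d(A) = 43, d(B) = 19, d(C) = 31, d(D) = 36, d(E) = 45, d(F) = 41. Nearest: B = (-6, 7, 2, 9) with distance 19.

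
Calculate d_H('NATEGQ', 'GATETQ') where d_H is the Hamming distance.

Differing positions: 1, 5. Hamming distance = 2.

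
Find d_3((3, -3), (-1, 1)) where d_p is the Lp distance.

(Σ|x_i - y_i|^3)^(1/3) = (|3 - (-1)|^3 + |-3 - 1|^3)^(1/3)
= (4^3 + 4^3)^(1/3) = (64 + 64)^(1/3) = (128)^(1/3) ≈ 5.0397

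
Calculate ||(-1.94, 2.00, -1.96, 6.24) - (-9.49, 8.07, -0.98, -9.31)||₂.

√(Σ(x_i - y_i)²) = √((-1.94 - (-9.49))² + (2 - 8.07)² + (-1.96 - (-0.98))² + (6.24 - (-9.31))²)
= √(7.55² + (-6.07)² + (-0.98)² + 15.55²) = √(57.0025 + 36.8449 + 0.9604 + 241.8025) = √336.6103 ≈ 18.3469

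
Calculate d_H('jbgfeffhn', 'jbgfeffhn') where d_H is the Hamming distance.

Differing positions: none. Hamming distance = 0.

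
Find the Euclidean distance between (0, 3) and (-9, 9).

√(Σ(x_i - y_i)²) = √((0 - (-9))² + (3 - 9)²)
= √(9² + (-6)²) = √(81 + 36) = √117 ≈ 10.8167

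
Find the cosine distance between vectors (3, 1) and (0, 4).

With u = (3, 1), v = (0, 4):
u·v = 3·0 + 1·4 = 0 + 4 = 4.
|u| = √(3² + 1²) = √10, |v| = √(0² + 4²) = √16, so |u||v| = √(10·16) = √160.
cos θ = (u·v)/(|u||v|) = 4/√160 ≈ 0.3162
Cosine distance = 1 - cos θ ≈ 1 - 0.3162 = 0.6838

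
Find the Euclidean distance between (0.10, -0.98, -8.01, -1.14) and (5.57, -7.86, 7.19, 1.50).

√(Σ(x_i - y_i)²) = √((0.1 - 5.57)² + (-0.98 - (-7.86))² + (-8.01 - 7.19)² + (-1.14 - 1.5)²)
= √((-5.47)² + 6.88² + (-15.2)² + (-2.64)²) = √(29.9209 + 47.3344 + 231.04 + 6.9696) = √315.2649 ≈ 17.7557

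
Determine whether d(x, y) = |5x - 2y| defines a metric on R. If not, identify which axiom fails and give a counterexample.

No. d fails symmetry: d(6, 1) = |5·6 - 2·1| = |28| = 28, but d(1, 6) = |5·1 - 2·6| = |-7| = 7. Since 28 ≠ 7, d(x,y) ≠ d(y,x) in general.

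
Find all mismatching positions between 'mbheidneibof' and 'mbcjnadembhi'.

Differing positions: 3, 4, 5, 6, 7, 9, 11, 12. Hamming distance = 8.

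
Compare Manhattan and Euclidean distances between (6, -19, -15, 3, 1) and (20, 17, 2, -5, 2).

L1 = |6 - 20| + |-19 - 17| + |-15 - 2| + |3 - (-5)| + |1 - 2| = 14 + 36 + 17 + 8 + 1 = 76
L2 = √(14² + 36² + 17² + 8² + 1²) = √1846 ≈ 42.9651
L1 ≥ L2 always (equality iff movement is along one axis); L1 > L2 here.
Ratio L1/L2 = 76/√1846 ≈ 1.7689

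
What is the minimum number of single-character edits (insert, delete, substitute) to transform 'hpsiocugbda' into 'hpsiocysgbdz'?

Let D[i][j] be the edit distance between the first i characters of 'hpsiocugbda' and the first j characters of 'hpsiocysgbdz', with D[i][0] = i, D[0][j] = j, and D[i][j] = D[i-1][j-1] if the characters match, else 1 + min(D[i-1][j], D[i][j-1], D[i-1][j-1]). Filling the table (rows: prefixes of 'hpsiocugbda', columns: prefixes of 'hpsiocysgbdz'):
     ε  h  p  s  i  o  c  y  s  g  b  d  z
  ε  0  1  2  3  4  5  6  7  8  9 10 11 12
  h  1  0  1  2  3  4  5  6  7  8  9 10 11
  p  2  1  0  1  2  3  4  5  6  7  8  9 10
  s  3  2  1  0  1  2  3  4  5  6  7  8  9
  i  4  3  2  1  0  1  2  3  4  5  6  7  8
  o  5  4  3  2  1  0  1  2  3  4  5  6  7
  c  6  5  4  3  2  1  0  1  2  3  4  5  6
  u  7  6  5  4  3  2  1  1  2  3  4  5  6
  g  8  7  6  5  4  3  2  2  2  2  3  4  5
  b  9  8  7  6  5  4  3  3  3  3  2  3  4
  d 10  9  8  7  6  5  4  4  4  4  3  2  3
  a 11 10  9  8  7  6  5  5  5  5  4  3  3
The bottom-right entry gives D[11][12] = 3, so no sequence of fewer than 3 edits works. Backtracking through the table gives one optimal edit sequence (3 edits):
  hpsiocugbda → hpsiocyugbda (ins y @7)
  hpsiocyugbda → hpsiocysgbda (sub u→s @8)
  hpsiocysgbda → hpsiocysgbdz (sub a→z @12)
Edit distance = 3.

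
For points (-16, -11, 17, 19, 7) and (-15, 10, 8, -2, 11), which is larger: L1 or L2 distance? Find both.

L1 = |-16 - (-15)| + |-11 - 10| + |17 - 8| + |19 - (-2)| + |7 - 11| = 1 + 21 + 9 + 21 + 4 = 56
L2 = √(1² + 21² + 9² + 21² + 4²) = √980 ≈ 31.305
L1 ≥ L2 always (equality iff movement is along one axis); L1 > L2 here.
Ratio L1/L2 = 56/√980 ≈ 1.7889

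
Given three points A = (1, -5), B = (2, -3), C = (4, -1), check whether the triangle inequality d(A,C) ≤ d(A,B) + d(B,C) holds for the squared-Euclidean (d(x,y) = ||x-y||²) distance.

d(A,B) = 1² + 2² = 5, d(B,C) = 2² + 2² = 8, d(A,C) = 3² + 4² = 25.
d(A,C) = 25 > 5 + 8 = 13. Triangle inequality is VIOLATED. (Squared-Euclidean is not a metric — this is a counterexample.)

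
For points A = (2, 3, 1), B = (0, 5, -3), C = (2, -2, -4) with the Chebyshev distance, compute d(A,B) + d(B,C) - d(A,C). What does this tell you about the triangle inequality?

d(A,B) = max(2, 2, 4) = 4, d(B,C) = max(2, 7, 1) = 7, d(A,C) = max(0, 5, 5) = 5.
d(A,B) + d(B,C) - d(A,C) = 4 + 7 - 5 = 11 - 5 = 6. This is ≥ 0, so the triangle inequality holds for these points.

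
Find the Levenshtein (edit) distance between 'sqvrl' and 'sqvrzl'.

Let D[i][j] be the edit distance between the first i characters of 'sqvrl' and the first j characters of 'sqvrzl', with D[i][0] = i, D[0][j] = j, and D[i][j] = D[i-1][j-1] if the characters match, else 1 + min(D[i-1][j], D[i][j-1], D[i-1][j-1]). Filling the table (rows: prefixes of 'sqvrl', columns: prefixes of 'sqvrzl'):
     ε  s  q  v  r  z  l
  ε  0  1  2  3  4  5  6
  s  1  0  1  2  3  4  5
  q  2  1  0  1  2  3  4
  v  3  2  1  0  1  2  3
  r  4  3  2  1  0  1  2
  l  5  4  3  2  1  1  1
The bottom-right entry gives D[5][6] = 1, so no sequence of fewer than 1 edit works. Backtracking through the table gives one optimal edit sequence (1 edit):
  sqvrl → sqvrzl (ins z @5)
Edit distance = 1.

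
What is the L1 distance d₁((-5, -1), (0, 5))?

Σ|x_i - y_i| = |-5 - 0| + |-1 - 5| = 5 + 6 = 11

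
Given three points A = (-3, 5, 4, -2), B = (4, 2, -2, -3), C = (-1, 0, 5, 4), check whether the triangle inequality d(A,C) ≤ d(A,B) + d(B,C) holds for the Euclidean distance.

d(A,B) = √(7² + 3² + 6² + 1²) = √95 ≈ 9.7468, d(B,C) = √(5² + 2² + 7² + 7²) = √127 ≈ 11.2694, d(A,C) = √(2² + 5² + 1² + 6²) = √66 ≈ 8.124.
d(A,C) ≈ 8.124 ≤ 9.7468 + 11.2694 = 21.0162. Triangle inequality is satisfied.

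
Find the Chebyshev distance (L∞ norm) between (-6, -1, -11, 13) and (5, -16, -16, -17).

max(|x_i - y_i|) = max(|-6 - 5|, |-1 - (-16)|, |-11 - (-16)|, |13 - (-17)|) = max(11, 15, 5, 30) = 30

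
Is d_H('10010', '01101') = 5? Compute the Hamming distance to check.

Differing positions: 1, 2, 3, 4, 5. Hamming distance = 5, so the claim is true.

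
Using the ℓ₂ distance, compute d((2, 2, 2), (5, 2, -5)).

(Σ|x_i - y_i|^2)^(1/2) = (|2 - 5|^2 + |2 - 2|^2 + |2 - (-5)|^2)^(1/2)
= (3^2 + 0^2 + 7^2)^(1/2) = (9 + 0 + 49)^(1/2) = (58)^(1/2) ≈ 7.6158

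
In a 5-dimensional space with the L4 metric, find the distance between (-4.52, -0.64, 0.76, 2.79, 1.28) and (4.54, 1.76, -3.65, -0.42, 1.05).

(Σ|x_i - y_i|^4)^(1/4) = (|-4.52 - 4.54|^4 + |-0.64 - 1.76|^4 + |0.76 - (-3.65)|^4 + |2.79 - (-0.42)|^4 + |1.28 - 1.05|^4)^(1/4)
= (9.06^4 + 2.4^4 + 4.41^4 + 3.21^4 + 0.23^4)^(1/4) ≈ (6737.7174 + 33.1776 + 378.2286 + 106.1745 + 0.0028)^(1/4) = (7255.3009)^(1/4) ≈ 9.2292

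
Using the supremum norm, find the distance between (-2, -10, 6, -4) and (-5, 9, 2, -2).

max(|x_i - y_i|) = max(|-2 - (-5)|, |-10 - 9|, |6 - 2|, |-4 - (-2)|) = max(3, 19, 4, 2) = 19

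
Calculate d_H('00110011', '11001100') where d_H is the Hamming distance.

Differing positions: 1, 2, 3, 4, 5, 6, 7, 8. Hamming distance = 8.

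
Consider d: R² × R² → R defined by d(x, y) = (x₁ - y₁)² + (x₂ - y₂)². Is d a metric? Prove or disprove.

No. The squared Euclidean distance fails the triangle inequality. Counterexample: x = (0, 0), y = (1, 3), z = (2, 6). d(x,z) = 2² + 6² = 40, but d(x,y) + d(y,z) = (1² + 3²) + (1² + 3²) = 10 + 10 = 20. Since 40 > 20, the triangle inequality is violated. (Note: √d, the ordinary Euclidean distance, IS a metric.)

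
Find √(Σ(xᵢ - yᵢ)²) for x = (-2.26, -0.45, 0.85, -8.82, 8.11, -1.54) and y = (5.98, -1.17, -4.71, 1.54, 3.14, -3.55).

√(Σ(x_i - y_i)²) = √((-2.26 - 5.98)² + (-0.45 - (-1.17))² + (0.85 - (-4.71))² + (-8.82 - 1.54)² + (8.11 - 3.14)² + (-1.54 - (-3.55))²)
= √((-8.24)² + 0.72² + 5.56² + (-10.36)² + 4.97² + 2.01²) = √(67.8976 + 0.5184 + 30.9136 + 107.3296 + 24.7009 + 4.0401) = √235.4002 ≈ 15.3428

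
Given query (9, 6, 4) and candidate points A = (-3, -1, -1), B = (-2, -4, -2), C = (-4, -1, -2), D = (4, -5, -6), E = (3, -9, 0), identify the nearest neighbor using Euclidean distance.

Distances: d(A) ≈ 14.7648, d(B) ≈ 16.0312, d(C) ≈ 15.9374, d(D) ≈ 15.6844, d(E) ≈ 16.6433. Nearest: A = (-3, -1, -1) with distance 14.7648.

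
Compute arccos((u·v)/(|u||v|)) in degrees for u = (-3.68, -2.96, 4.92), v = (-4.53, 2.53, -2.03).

With u = (-3.68, -2.96, 4.92), v = (-4.53, 2.53, -2.03):
u·v = (-3.68)·(-4.53) + (-2.96)·2.53 + 4.92·(-2.03) = 16.6704 + (-7.4888) + (-9.9876) = -0.806.
|u| = √((-3.68)² + (-2.96)² + 4.92²) = √(13.5424 + 8.7616 + 24.2064) = √46.5104, |v| = √((-4.53)² + 2.53² + (-2.03)²) = √(20.5209 + 6.4009 + 4.1209) = √31.0427.
cos θ = (u·v)/(|u||v|) = -0.806/(√46.5104·√31.0427) ≈ -0.021212
θ = arccos(-0.021212) ≈ 91.22°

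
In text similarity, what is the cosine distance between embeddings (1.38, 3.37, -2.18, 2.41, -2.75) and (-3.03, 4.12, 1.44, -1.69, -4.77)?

With u = (1.38, 3.37, -2.18, 2.41, -2.75), v = (-3.03, 4.12, 1.44, -1.69, -4.77):
u·v = 1.38·(-3.03) + 3.37·4.12 + (-2.18)·1.44 + 2.41·(-1.69) + (-2.75)·(-4.77) = (-4.1814) + 13.8844 + (-3.1392) + (-4.0729) + 13.1175 = 15.6084.
|u| = √(1.38² + 3.37² + (-2.18)² + 2.41² + (-2.75)²) = √(1.9044 + 11.3569 + 4.7524 + 5.8081 + 7.5625) = √31.3843, |v| = √((-3.03)² + 4.12² + 1.44² + (-1.69)² + (-4.77)²) = √(9.1809 + 16.9744 + 2.0736 + 2.8561 + 22.7529) = √53.8379.
cos θ = (u·v)/(|u||v|) = 15.6084/(√31.3843·√53.8379) ≈ 0.3797
Cosine distance = 1 - cos θ ≈ 1 - 0.3797 = 0.6203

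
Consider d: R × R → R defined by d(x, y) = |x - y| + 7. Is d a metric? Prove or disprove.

No. d fails identity of indiscernibles (specifically d(x,x) = 0): d(-8, -8) = |-8 - (-8)| + 7 = 0 + 7 = 7 ≠ 0.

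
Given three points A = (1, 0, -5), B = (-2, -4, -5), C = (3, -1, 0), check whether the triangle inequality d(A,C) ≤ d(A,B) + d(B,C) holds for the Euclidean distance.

d(A,B) = √(3² + 4² + 0²) = √25 = 5, d(B,C) = √(5² + 3² + 5²) = √59 ≈ 7.6811, d(A,C) = √(2² + 1² + 5²) = √30 ≈ 5.4772.
d(A,C) ≈ 5.4772 ≤ 5 + 7.6811 = 12.6811. Triangle inequality is satisfied.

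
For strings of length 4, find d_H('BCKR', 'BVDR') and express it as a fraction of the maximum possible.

Differing positions: 2, 3. Hamming distance = 2. The maximum possible Hamming distance for length-4 strings is 4, so d_H/4 = 2/4 = 0.5.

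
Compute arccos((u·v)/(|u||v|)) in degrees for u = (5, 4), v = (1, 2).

With u = (5, 4), v = (1, 2):
u·v = 5·1 + 4·2 = 5 + 8 = 13.
|u| = √(5² + 4²) = √41, |v| = √(1² + 2²) = √5, so |u||v| = √(41·5) = √205.
cos θ = (u·v)/(|u||v|) = 13/√205 ≈ 0.907959
θ = arccos(0.907959) ≈ 24.78°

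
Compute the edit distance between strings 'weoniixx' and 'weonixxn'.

Let D[i][j] be the edit distance between the first i characters of 'weoniixx' and the first j characters of 'weonixxn', with D[i][0] = i, D[0][j] = j, and D[i][j] = D[i-1][j-1] if the characters match, else 1 + min(D[i-1][j], D[i][j-1], D[i-1][j-1]). Filling the table (rows: prefixes of 'weoniixx', columns: prefixes of 'weonixxn'):
     ε  w  e  o  n  i  x  x  n
  ε  0  1  2  3  4  5  6  7  8
  w  1  0  1  2  3  4  5  6  7
  e  2  1  0  1  2  3  4  5  6
  o  3  2  1  0  1  2  3  4  5
  n  4  3  2  1  0  1  2  3  4
  i  5  4  3  2  1  0  1  2  3
  i  6  5  4  3  2  1  1  2  3
  x  7  6  5  4  3  2  1  1  2
  x  8  7  6  5  4  3  2  1  2
The bottom-right entry gives D[8][8] = 2, so no sequence of fewer than 2 edits works. Backtracking through the table gives one optimal edit sequence (2 edits):
  weoniixx → weonixxx (sub i→x @6)
  weonixxx → weonixxn (sub x→n @8)
Edit distance = 2.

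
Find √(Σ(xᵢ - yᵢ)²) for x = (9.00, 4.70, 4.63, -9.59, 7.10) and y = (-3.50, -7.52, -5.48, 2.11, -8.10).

√(Σ(x_i - y_i)²) = √((9 - (-3.5))² + (4.7 - (-7.52))² + (4.63 - (-5.48))² + (-9.59 - 2.11)² + (7.1 - (-8.1))²)
= √(12.5² + 12.22² + 10.11² + (-11.7)² + 15.2²) = √(156.25 + 149.3284 + 102.2121 + 136.89 + 231.04) = √775.7205 ≈ 27.8518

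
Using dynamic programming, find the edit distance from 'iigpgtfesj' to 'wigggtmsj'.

Let D[i][j] be the edit distance between the first i characters of 'iigpgtfesj' and the first j characters of 'wigggtmsj', with D[i][0] = i, D[0][j] = j, and D[i][j] = D[i-1][j-1] if the characters match, else 1 + min(D[i-1][j], D[i][j-1], D[i-1][j-1]). Filling the table (rows: prefixes of 'iigpgtfesj', columns: prefixes of 'wigggtmsj'):
     ε  w  i  g  g  g  t  m  s  j
  ε  0  1  2  3  4  5  6  7  8  9
  i  1  1  1  2  3  4  5  6  7  8
  i  2  2  1  2  3  4  5  6  7  8
  g  3  3  2  1  2  3  4  5  6  7
  p  4  4  3  2  2  3  4  5  6  7
  g  5  5  4  3  2  2  3  4  5  6
  t  6  6  5  4  3  3  2  3  4  5
  f  7  7  6  5  4  4  3  3  4  5
  e  8  8  7  6  5  5  4  4  4  5
  s  9  9  8  7  6  6  5  5  4  5
  j 10 10  9  8  7  7  6  6  5  4
The bottom-right entry gives D[10][9] = 4, so no sequence of fewer than 4 edits works. Backtracking through the table gives one optimal edit sequence (4 edits):
  iigpgtfesj → wigpgtfesj (sub i→w @1)
  wigpgtfesj → wigggtfesj (sub p→g @4)
  wigggtfesj → wigggtesj (del f @7)
  wigggtesj → wigggtmsj (sub e→m @7)
Edit distance = 4.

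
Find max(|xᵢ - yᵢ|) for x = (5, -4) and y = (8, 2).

max(|x_i - y_i|) = max(|5 - 8|, |-4 - 2|) = max(3, 6) = 6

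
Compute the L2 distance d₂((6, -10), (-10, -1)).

√(Σ(x_i - y_i)²) = √((6 - (-10))² + (-10 - (-1))²)
= √(16² + (-9)²) = √(256 + 81) = √337 ≈ 18.3576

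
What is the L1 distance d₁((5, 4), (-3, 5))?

Σ|x_i - y_i| = |5 - (-3)| + |4 - 5| = 8 + 1 = 9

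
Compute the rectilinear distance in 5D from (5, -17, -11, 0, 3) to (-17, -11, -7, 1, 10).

Σ|x_i - y_i| = |5 - (-17)| + |-17 - (-11)| + |-11 - (-7)| + |0 - 1| + |3 - 10| = 22 + 6 + 4 + 1 + 7 = 40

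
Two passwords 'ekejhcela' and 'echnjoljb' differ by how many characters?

Differing positions: 2, 3, 4, 5, 6, 7, 8, 9. Hamming distance = 8.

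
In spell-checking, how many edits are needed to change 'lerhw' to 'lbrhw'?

Let D[i][j] be the edit distance between the first i characters of 'lerhw' and the first j characters of 'lbrhw', with D[i][0] = i, D[0][j] = j, and D[i][j] = D[i-1][j-1] if the characters match, else 1 + min(D[i-1][j], D[i][j-1], D[i-1][j-1]). Filling the table (rows: prefixes of 'lerhw', columns: prefixes of 'lbrhw'):
     ε  l  b  r  h  w
  ε  0  1  2  3  4  5
  l  1  0  1  2  3  4
  e  2  1  1  2  3  4
  r  3  2  2  1  2  3
  h  4  3  3  2  1  2
  w  5  4  4  3  2  1
The bottom-right entry gives D[5][5] = 1, so no sequence of fewer than 1 edit works. Backtracking through the table gives one optimal edit sequence (1 edit):
  lerhw → lbrhw (sub e→b @2)
Edit distance = 1.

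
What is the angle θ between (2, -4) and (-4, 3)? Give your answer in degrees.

With u = (2, -4), v = (-4, 3):
u·v = 2·(-4) + (-4)·3 = (-8) + (-12) = -20.
|u| = √(2² + (-4)²) = √20, |v| = √((-4)² + 3²) = √25, so |u||v| = √(20·25) = √500.
cos θ = (u·v)/(|u||v|) = -20/√500 ≈ -0.894427
θ = arccos(-0.894427) ≈ 153.43°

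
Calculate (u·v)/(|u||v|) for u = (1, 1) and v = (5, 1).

With u = (1, 1), v = (5, 1):
u·v = 1·5 + 1·1 = 5 + 1 = 6.
|u| = √(1² + 1²) = √2, |v| = √(5² + 1²) = √26, so |u||v| = √(2·26) = √52.
cos θ = (u·v)/(|u||v|) = 6/√52 ≈ 0.8321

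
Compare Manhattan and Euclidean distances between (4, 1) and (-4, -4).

L1 = |4 - (-4)| + |1 - (-4)| = 8 + 5 = 13
L2 = √(8² + 5²) = √89 ≈ 9.434
L1 ≥ L2 always (equality iff movement is along one axis); L1 > L2 here.
Ratio L1/L2 = 13/√89 ≈ 1.378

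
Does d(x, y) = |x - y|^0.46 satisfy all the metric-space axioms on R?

Yes. With 0 < p = 0.46 ≤ 1, d(x,y) = |x-y|^0.46 is a metric on R. Non-negativity and symmetry are immediate; |x-y|^0.46 = 0 ⟺ |x-y| = 0 ⟺ x = y. For the triangle inequality, the function t ↦ t^0.46 is subadditive on [0,∞) when p ≤ 1, so |x-z|^0.46 ≤ (|x-y| + |y-z|)^0.46 ≤ |x-y|^0.46 + |y-z|^0.46.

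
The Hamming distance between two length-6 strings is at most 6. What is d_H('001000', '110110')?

Differing positions: 1, 2, 3, 4, 5. Hamming distance = 5. The maximum possible Hamming distance for length-6 strings is 6, so d_H/6 = 5/6 ≈ 0.8333.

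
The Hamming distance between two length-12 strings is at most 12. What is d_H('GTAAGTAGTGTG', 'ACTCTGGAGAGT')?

Differing positions: 1, 2, 3, 4, 5, 6, 7, 8, 9, 10, 11, 12. Hamming distance = 12. The maximum possible Hamming distance for length-12 strings is 12, so d_H/12 = 12/12 = 1.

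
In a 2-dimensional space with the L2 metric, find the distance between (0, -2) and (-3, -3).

(Σ|x_i - y_i|^2)^(1/2) = (|0 - (-3)|^2 + |-2 - (-3)|^2)^(1/2)
= (3^2 + 1^2)^(1/2) = (9 + 1)^(1/2) = (10)^(1/2) ≈ 3.1623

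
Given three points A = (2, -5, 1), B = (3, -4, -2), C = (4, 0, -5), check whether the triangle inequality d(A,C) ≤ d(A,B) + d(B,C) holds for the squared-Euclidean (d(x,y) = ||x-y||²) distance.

d(A,B) = 1² + 1² + 3² = 11, d(B,C) = 1² + 4² + 3² = 26, d(A,C) = 2² + 5² + 6² = 65.
d(A,C) = 65 > 11 + 26 = 37. Triangle inequality is VIOLATED. (Squared-Euclidean is not a metric — this is a counterexample.)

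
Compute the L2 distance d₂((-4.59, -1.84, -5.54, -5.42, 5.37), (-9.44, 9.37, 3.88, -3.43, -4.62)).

√(Σ(x_i - y_i)²) = √((-4.59 - (-9.44))² + (-1.84 - 9.37)² + (-5.54 - 3.88)² + (-5.42 - (-3.43))² + (5.37 - (-4.62))²)
= √(4.85² + (-11.21)² + (-9.42)² + (-1.99)² + 9.99²) = √(23.5225 + 125.6641 + 88.7364 + 3.9601 + 99.8001) = √341.6832 ≈ 18.4847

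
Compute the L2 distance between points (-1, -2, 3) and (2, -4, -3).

(Σ|x_i - y_i|^2)^(1/2) = (|-1 - 2|^2 + |-2 - (-4)|^2 + |3 - (-3)|^2)^(1/2)
= (3^2 + 2^2 + 6^2)^(1/2) = (9 + 4 + 36)^(1/2) = (49)^(1/2) = 7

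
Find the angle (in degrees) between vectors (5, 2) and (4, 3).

With u = (5, 2), v = (4, 3):
u·v = 5·4 + 2·3 = 20 + 6 = 26.
|u| = √(5² + 2²) = √29, |v| = √(4² + 3²) = √25, so |u||v| = √(29·25) = √725.
cos θ = (u·v)/(|u||v|) = 26/√725 ≈ 0.965616
θ = arccos(0.965616) ≈ 15.07°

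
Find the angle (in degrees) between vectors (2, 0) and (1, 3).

With u = (2, 0), v = (1, 3):
u·v = 2·1 + 0·3 = 2 + 0 = 2.
|u| = √(2² + 0²) = √4, |v| = √(1² + 3²) = √10, so |u||v| = √(4·10) = √40.
cos θ = (u·v)/(|u||v|) = 2/√40 ≈ 0.316228
θ = arccos(0.316228) ≈ 71.57°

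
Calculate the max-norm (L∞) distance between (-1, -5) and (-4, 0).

max(|x_i - y_i|) = max(|-1 - (-4)|, |-5 - 0|) = max(3, 5) = 5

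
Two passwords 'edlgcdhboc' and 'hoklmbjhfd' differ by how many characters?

Differing positions: 1, 2, 3, 4, 5, 6, 7, 8, 9, 10. Hamming distance = 10.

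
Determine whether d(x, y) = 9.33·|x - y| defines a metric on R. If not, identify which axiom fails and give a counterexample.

Yes. Since |x - y| is a metric on R and 9.33 > 0, the positive scalar multiple 9.33·|x - y| is also a metric: scaling by a positive constant preserves non-negativity, identity (d=0 ⟺ |x-y|=0 ⟺ x=y), symmetry, and the triangle inequality.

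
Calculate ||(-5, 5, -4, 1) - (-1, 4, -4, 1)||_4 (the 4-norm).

(Σ|x_i - y_i|^4)^(1/4) = (|-5 - (-1)|^4 + |5 - 4|^4 + |-4 - (-4)|^4 + |1 - 1|^4)^(1/4)
= (4^4 + 1^4 + 0^4 + 0^4)^(1/4) = (256 + 1 + 0 + 0)^(1/4) = (257)^(1/4) ≈ 4.0039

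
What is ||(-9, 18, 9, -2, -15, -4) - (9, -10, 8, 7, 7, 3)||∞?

max(|x_i - y_i|) = max(|-9 - 9|, |18 - (-10)|, |9 - 8|, |-2 - 7|, |-15 - 7|, |-4 - 3|) = max(18, 28, 1, 9, 22, 7) = 28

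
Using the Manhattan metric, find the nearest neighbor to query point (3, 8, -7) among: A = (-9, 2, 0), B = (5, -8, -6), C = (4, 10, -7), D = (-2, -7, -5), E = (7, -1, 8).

Distances: d(A) = 25, d(B) = 19, d(C) = 3, d(D) = 22, d(E) = 28. Nearest: C = (4, 10, -7) with distance 3.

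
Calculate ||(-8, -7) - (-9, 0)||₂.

√(Σ(x_i - y_i)²) = √((-8 - (-9))² + (-7 - 0)²)
= √(1² + (-7)²) = √(1 + 49) = √50 ≈ 7.0711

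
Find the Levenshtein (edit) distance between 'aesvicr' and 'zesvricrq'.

Let D[i][j] be the edit distance between the first i characters of 'aesvicr' and the first j characters of 'zesvricrq', with D[i][0] = i, D[0][j] = j, and D[i][j] = D[i-1][j-1] if the characters match, else 1 + min(D[i-1][j], D[i][j-1], D[i-1][j-1]). Filling the table (rows: prefixes of 'aesvicr', columns: prefixes of 'zesvricrq'):
     ε  z  e  s  v  r  i  c  r  q
  ε  0  1  2  3  4  5  6  7  8  9
  a  1  1  2  3  4  5  6  7  8  9
  e  2  2  1  2  3  4  5  6  7  8
  s  3  3  2  1  2  3  4  5  6  7
  v  4  4  3  2  1  2  3  4  5  6
  i  5  5  4  3  2  2  2  3  4  5
  c  6  6  5  4  3  3  3  2  3  4
  r  7  7  6  5  4  3  4  3  2  3
The bottom-right entry gives D[7][9] = 3, so no sequence of fewer than 3 edits works. Backtracking through the table gives one optimal edit sequence (3 edits):
  aesvicr → zesvicr (sub a→z @1)
  zesvicr → zesvricr (ins r @5)
  zesvricr → zesvricrq (ins q @9)
Edit distance = 3.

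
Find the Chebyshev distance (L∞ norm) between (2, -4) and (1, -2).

max(|x_i - y_i|) = max(|2 - 1|, |-4 - (-2)|) = max(1, 2) = 2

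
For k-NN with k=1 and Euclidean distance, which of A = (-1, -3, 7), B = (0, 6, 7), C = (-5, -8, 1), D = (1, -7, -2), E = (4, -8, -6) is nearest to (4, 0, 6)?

Distances: d(A) ≈ 5.9161, d(B) ≈ 7.2801, d(C) ≈ 13.0384, d(D) ≈ 11.0454, d(E) ≈ 14.4222. Nearest: A = (-1, -3, 7) with distance 5.9161.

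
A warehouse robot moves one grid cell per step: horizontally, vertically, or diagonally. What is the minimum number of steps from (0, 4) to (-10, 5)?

max(|x_i - y_i|) = max(|0 - (-10)|, |4 - 5|) = max(10, 1) = 10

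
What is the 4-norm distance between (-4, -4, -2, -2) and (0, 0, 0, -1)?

(Σ|x_i - y_i|^4)^(1/4) = (|-4 - 0|^4 + |-4 - 0|^4 + |-2 - 0|^4 + |-2 - (-1)|^4)^(1/4)
= (4^4 + 4^4 + 2^4 + 1^4)^(1/4) = (256 + 256 + 16 + 1)^(1/4) = (529)^(1/4) ≈ 4.7958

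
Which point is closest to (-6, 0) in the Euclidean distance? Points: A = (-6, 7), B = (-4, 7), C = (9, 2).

Distances: d(A) = 7, d(B) ≈ 7.2801, d(C) ≈ 15.1327. Nearest: A = (-6, 7) with distance 7.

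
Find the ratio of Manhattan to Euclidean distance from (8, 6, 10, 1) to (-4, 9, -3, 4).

L1 = |8 - (-4)| + |6 - 9| + |10 - (-3)| + |1 - 4| = 12 + 3 + 13 + 3 = 31
L2 = √(12² + 3² + 13² + 3²) = √331 ≈ 18.1934
L1 ≥ L2 always (equality iff movement is along one axis); L1 > L2 here.
Ratio L1/L2 = 31/√331 ≈ 1.7039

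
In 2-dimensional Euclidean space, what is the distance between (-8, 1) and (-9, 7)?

√(Σ(x_i - y_i)²) = √((-8 - (-9))² + (1 - 7)²)
= √(1² + (-6)²) = √(1 + 36) = √37 ≈ 6.0828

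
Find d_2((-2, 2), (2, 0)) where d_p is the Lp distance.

(Σ|x_i - y_i|^2)^(1/2) = (|-2 - 2|^2 + |2 - 0|^2)^(1/2)
= (4^2 + 2^2)^(1/2) = (16 + 4)^(1/2) = (20)^(1/2) ≈ 4.4721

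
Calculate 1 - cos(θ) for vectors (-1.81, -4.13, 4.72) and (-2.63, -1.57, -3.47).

With u = (-1.81, -4.13, 4.72), v = (-2.63, -1.57, -3.47):
u·v = (-1.81)·(-2.63) + (-4.13)·(-1.57) + 4.72·(-3.47) = 4.7603 + 6.4841 + (-16.3784) = -5.134.
|u| = √((-1.81)² + (-4.13)² + 4.72²) = √(3.2761 + 17.0569 + 22.2784) = √42.6114, |v| = √((-2.63)² + (-1.57)² + (-3.47)²) = √(6.9169 + 2.4649 + 12.0409) = √21.4227.
cos θ = (u·v)/(|u||v|) = -5.134/(√42.6114·√21.4227) ≈ -0.1699
Cosine distance = 1 - cos θ ≈ 1 - (-0.1699) = 1.1699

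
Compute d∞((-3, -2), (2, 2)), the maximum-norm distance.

max(|x_i - y_i|) = max(|-3 - 2|, |-2 - 2|) = max(5, 4) = 5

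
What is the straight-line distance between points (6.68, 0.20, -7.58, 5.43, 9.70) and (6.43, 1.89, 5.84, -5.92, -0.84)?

√(Σ(x_i - y_i)²) = √((6.68 - 6.43)² + (0.2 - 1.89)² + (-7.58 - 5.84)² + (5.43 - (-5.92))² + (9.7 - (-0.84))²)
= √(0.25² + (-1.69)² + (-13.42)² + 11.35² + 10.54²) = √(0.0625 + 2.8561 + 180.0964 + 128.8225 + 111.0916) = √422.9291 ≈ 20.5652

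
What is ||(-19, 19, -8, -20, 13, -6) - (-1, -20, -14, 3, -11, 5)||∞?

max(|x_i - y_i|) = max(|-19 - (-1)|, |19 - (-20)|, |-8 - (-14)|, |-20 - 3|, |13 - (-11)|, |-6 - 5|) = max(18, 39, 6, 23, 24, 11) = 39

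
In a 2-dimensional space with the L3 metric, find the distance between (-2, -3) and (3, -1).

(Σ|x_i - y_i|^3)^(1/3) = (|-2 - 3|^3 + |-3 - (-1)|^3)^(1/3)
= (5^3 + 2^3)^(1/3) = (125 + 8)^(1/3) = (133)^(1/3) ≈ 5.1045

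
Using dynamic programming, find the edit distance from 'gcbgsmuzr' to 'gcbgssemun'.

Let D[i][j] be the edit distance between the first i characters of 'gcbgsmuzr' and the first j characters of 'gcbgssemun', with D[i][0] = i, D[0][j] = j, and D[i][j] = D[i-1][j-1] if the characters match, else 1 + min(D[i-1][j], D[i][j-1], D[i-1][j-1]). Filling the table (rows: prefixes of 'gcbgsmuzr', columns: prefixes of 'gcbgssemun'):
     ε  g  c  b  g  s  s  e  m  u  n
  ε  0  1  2  3  4  5  6  7  8  9 10
  g  1  0  1  2  3  4  5  6  7  8  9
  c  2  1  0  1  2  3  4  5  6  7  8
  b  3  2  1  0  1  2  3  4  5  6  7
  g  4  3  2  1  0  1  2  3  4  5  6
  s  5  4  3  2  1  0  1  2  3  4  5
  m  6  5  4  3  2  1  1  2  2  3  4
  u  7  6  5  4  3  2  2  2  3  2  3
  z  8  7  6  5  4  3  3  3  3  3  3
  r  9  8  7  6  5  4  4  4  4  4  4
The bottom-right entry gives D[9][10] = 4, so no sequence of fewer than 4 edits works. Backtracking through the table gives one optimal edit sequence (4 edits):
  gcbgsmuzr → gcbgssmuzr (ins s @5)
  gcbgssmuzr → gcbgssemuzr (ins e @7)
  gcbgssemuzr → gcbgssemur (del z @10)
  gcbgssemur → gcbgssemun (sub r→n @10)
Edit distance = 4.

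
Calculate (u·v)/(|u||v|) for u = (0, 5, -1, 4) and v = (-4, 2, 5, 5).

With u = (0, 5, -1, 4), v = (-4, 2, 5, 5):
u·v = 0·(-4) + 5·2 + (-1)·5 + 4·5 = 0 + 10 + (-5) + 20 = 25.
|u| = √(0² + 5² + (-1)² + 4²) = √42, |v| = √((-4)² + 2² + 5² + 5²) = √70, so |u||v| = √(42·70) = √2940.
cos θ = (u·v)/(|u||v|) = 25/√2940 ≈ 0.4611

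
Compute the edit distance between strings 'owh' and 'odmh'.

Let D[i][j] be the edit distance between the first i characters of 'owh' and the first j characters of 'odmh', with D[i][0] = i, D[0][j] = j, and D[i][j] = D[i-1][j-1] if the characters match, else 1 + min(D[i-1][j], D[i][j-1], D[i-1][j-1]). Filling the table (rows: prefixes of 'owh', columns: prefixes of 'odmh'):
     ε  o  d  m  h
  ε  0  1  2  3  4
  o  1  0  1  2  3
  w  2  1  1  2  3
  h  3  2  2  2  2
The bottom-right entry gives D[3][4] = 2, so no sequence of fewer than 2 edits works. Backtracking through the table gives one optimal edit sequence (2 edits):
  owh → odwh (ins d @2)
  odwh → odmh (sub w→m @3)
Edit distance = 2.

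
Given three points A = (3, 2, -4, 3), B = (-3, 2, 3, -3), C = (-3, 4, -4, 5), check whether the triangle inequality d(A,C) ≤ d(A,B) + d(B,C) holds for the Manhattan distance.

d(A,B) = 6 + 0 + 7 + 6 = 19, d(B,C) = 0 + 2 + 7 + 8 = 17, d(A,C) = 6 + 2 + 0 + 2 = 10.
d(A,C) = 10 ≤ 19 + 17 = 36. Triangle inequality is satisfied.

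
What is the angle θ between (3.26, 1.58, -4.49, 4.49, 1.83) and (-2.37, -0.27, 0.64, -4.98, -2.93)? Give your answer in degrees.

With u = (3.26, 1.58, -4.49, 4.49, 1.83), v = (-2.37, -0.27, 0.64, -4.98, -2.93):
u·v = 3.26·(-2.37) + 1.58·(-0.27) + (-4.49)·0.64 + 4.49·(-4.98) + 1.83·(-2.93) = (-7.7262) + (-0.4266) + (-2.8736) + (-22.3602) + (-5.3619) = -38.7485.
|u| = √(3.26² + 1.58² + (-4.49)² + 4.49² + 1.83²) = √(10.6276 + 2.4964 + 20.1601 + 20.1601 + 3.3489) = √56.7931, |v| = √((-2.37)² + (-0.27)² + 0.64² + (-4.98)² + (-2.93)²) = √(5.6169 + 0.0729 + 0.4096 + 24.8004 + 8.5849) = √39.4847.
cos θ = (u·v)/(|u||v|) = -38.7485/(√56.7931·√39.4847) ≈ -0.818263
θ = arccos(-0.818263) ≈ 144.91°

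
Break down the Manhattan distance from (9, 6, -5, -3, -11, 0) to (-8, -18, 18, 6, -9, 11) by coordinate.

Σ|x_i - y_i| = |9 - (-8)| + |6 - (-18)| + |-5 - 18| + |-3 - 6| + |-11 - (-9)| + |0 - 11| = 17 + 24 + 23 + 9 + 2 + 11 = 86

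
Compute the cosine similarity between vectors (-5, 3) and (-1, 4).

With u = (-5, 3), v = (-1, 4):
u·v = (-5)·(-1) + 3·4 = 5 + 12 = 17.
|u| = √((-5)² + 3²) = √34, |v| = √((-1)² + 4²) = √17, so |u||v| = √(34·17) = √578.
cos θ = (u·v)/(|u||v|) = 17/√578 ≈ 0.7071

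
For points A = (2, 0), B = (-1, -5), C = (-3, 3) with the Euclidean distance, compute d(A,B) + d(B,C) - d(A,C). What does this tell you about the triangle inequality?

d(A,B) = √(3² + 5²) = √34 ≈ 5.831, d(B,C) = √(2² + 8²) = √68 ≈ 8.2462, d(A,C) = √(5² + 3²) = √34 ≈ 5.831.
d(A,B) + d(B,C) - d(A,C) = 5.831 + 8.2462 - 5.831 = 14.0772 - 5.831 = 8.2462 (to 4 decimal places). This is ≥ 0, so the triangle inequality holds for these points.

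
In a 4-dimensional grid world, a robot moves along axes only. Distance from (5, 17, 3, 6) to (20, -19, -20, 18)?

Σ|x_i - y_i| = |5 - 20| + |17 - (-19)| + |3 - (-20)| + |6 - 18| = 15 + 36 + 23 + 12 = 86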